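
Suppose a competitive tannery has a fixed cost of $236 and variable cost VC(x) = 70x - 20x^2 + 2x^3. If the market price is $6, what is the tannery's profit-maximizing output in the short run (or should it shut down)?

Variable cost is VC = 70x - 20x^2 + 2x^3, so AVC = VC/x = 70 - 20x + 2x^2 and MC = dTC/dx = 70 - 40x + 6x^2.
AVC hits its minimum where MC = AVC, at x = 5, giving min AVC = 70 - 20·5 + 2·5^2 = $20.
With P < min AVC ($6 < $20), every unit sold adds to the loss.
Shutting down limits the loss to fixed cost, $236.

Shut down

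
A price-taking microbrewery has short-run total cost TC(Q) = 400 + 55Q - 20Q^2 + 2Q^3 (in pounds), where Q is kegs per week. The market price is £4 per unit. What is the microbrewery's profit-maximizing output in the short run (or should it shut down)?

Shut down

Variable cost is VC = 55Q - 20Q^2 + 2Q^3, so AVC = VC/Q = 55 - 20Q + 2Q^2 and MC = dTC/dQ = 55 - 40Q + 6Q^2.
AVC hits its minimum where MC = AVC, at Q = 5, giving min AVC = 55 - 20·5 + 2·5^2 = £5.
P = £4 lies below min AVC = £5; no output level covers variable cost.
The firm minimizes its loss by shutting down and losing only its fixed cost of £400.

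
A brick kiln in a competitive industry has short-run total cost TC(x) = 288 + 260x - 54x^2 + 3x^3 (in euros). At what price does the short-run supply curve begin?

Short-run supply begins at min AVC. From VC = 260x - 54x^2 + 3x^3, AVC = 260 - 54x + 3x^2.
dAVC/dx = -54 + 6x = 0 gives x = 9. min AVC = 260 - 54·9 + 3·9^2 = 17.
So the shutdown price is €17.

€17 per unit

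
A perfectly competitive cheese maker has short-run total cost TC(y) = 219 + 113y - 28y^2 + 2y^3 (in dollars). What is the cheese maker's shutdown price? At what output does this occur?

The firm shuts down when price falls below the minimum of average variable cost. AVC = VC/y = 113 - 28y + 2y^2.
At the minimum of AVC, MC = AVC. MC = 113 - 56y + 6y^2; setting MC = AVC gives 4y^2 - 28y = 0, so y = 7. min AVC = 15.
So the shutdown price is $15.

$15 per unit, at y = 7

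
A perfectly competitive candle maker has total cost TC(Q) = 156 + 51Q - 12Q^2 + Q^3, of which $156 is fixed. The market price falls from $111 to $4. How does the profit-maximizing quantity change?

Output falls from 10 to 0 (the firm shuts down)

MC = 51 - 24Q + 3Q^2; the shutdown threshold is min AVC = $15 (at Q = 6).
At P = $111 ≥ min AVC, set P = MC on the rising branch: Q = 10.
At P = $4 < min AVC = $15, price no longer covers variable cost at any output, so the firm shuts down: Q = 0.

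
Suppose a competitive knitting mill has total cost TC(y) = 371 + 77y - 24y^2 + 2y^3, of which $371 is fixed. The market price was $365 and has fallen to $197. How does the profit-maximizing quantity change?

MC = 77 - 48y + 6y^2; the shutdown threshold is min AVC = $5 (at y = 6).
At P = $365 ≥ min AVC, set P = MC on the rising branch: y = 12.
At P = $197 ≥ min AVC, set P = MC: y = 10. The firm stays open but cuts output.

Output falls from 12 to 10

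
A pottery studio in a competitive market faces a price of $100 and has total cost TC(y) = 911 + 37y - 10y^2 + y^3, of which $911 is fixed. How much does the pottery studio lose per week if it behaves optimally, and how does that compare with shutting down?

AVC = 37 - 10y + y^2 has its minimum $12 at y = 5; price $100 clears that bar, so the firm operates.
With MC = 37 - 20y + 3y^2, P = MC on the upward-sloping part at y* = 9.
TR = 100·9 = 900. TC = 911 + 252 = 1163. Profit = 900 − 1163 = -$263.
That loss of $263 beats the $911 the firm would lose by shutting down; producing recovers $648 of fixed cost.

Profit = -$263 at y = 9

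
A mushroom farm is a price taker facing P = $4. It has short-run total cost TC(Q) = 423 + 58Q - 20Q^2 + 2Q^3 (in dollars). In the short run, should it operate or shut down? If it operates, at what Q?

Shut down

From TC, MC = TC'(Q) = 58 - 40Q + 6Q^2 and AVC = VC/Q = 58 - 20Q + 2Q^2.
AVC is minimized where dAVC/dQ = -20 + 4Q = 0, at Q = 5; min AVC = 58 - 20·5 + 2·5^2 = $8.
With P < min AVC ($4 < $8), every unit sold adds to the loss.
Shutting down limits the loss to fixed cost, $423.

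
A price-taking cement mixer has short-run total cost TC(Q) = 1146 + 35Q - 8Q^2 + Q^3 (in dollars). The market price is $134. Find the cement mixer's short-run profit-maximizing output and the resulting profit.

Profit = -$336 at Q = 9

AVC = 35 - 8Q + Q^2 has its minimum $19 at Q = 4; price $134 clears that bar, so the firm operates.
MC = 35 - 16Q + 3Q^2. Setting P = MC and taking the root on the rising branch gives Q* = 9.
TR = 134·9 = 1206. TC = 1146 + 396 = 1542. Profit = 1206 − 1542 = -$336.
Shutting down would mean losing the fixed cost of $1146, so operating at a loss of $336 is better by $810.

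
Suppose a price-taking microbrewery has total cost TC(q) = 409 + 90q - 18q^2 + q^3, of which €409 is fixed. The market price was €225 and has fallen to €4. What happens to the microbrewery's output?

Output falls from 15 to 0 (the firm shuts down)

AVC = 90 - 18q + q^2, minimized at q = 9 where min AVC = €9. MC = 90 - 36q + 3q^2.
At P = €225 ≥ min AVC, set P = MC on the rising branch: q = 15.
At P = €4 < min AVC = €9, price no longer covers variable cost at any output, so the firm shuts down: q = 0.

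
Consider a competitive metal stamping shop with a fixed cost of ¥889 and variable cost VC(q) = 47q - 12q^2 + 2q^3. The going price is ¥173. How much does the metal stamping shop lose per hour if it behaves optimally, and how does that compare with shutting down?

AVC = 47 - 12q + 2q^2; min AVC = ¥29 at q = 3. Since P = ¥173 ≥ min AVC, the firm produces.
MC = 47 - 24q + 6q^2. Setting P = MC and taking the root on the rising branch gives q* = 7.
TR = 173·7 = 1211. TC = 889 + 427 = 1316. Profit = 1211 − 1316 = -¥105.
Shutting down would mean losing the fixed cost of ¥889, so operating at a loss of ¥105 is better by ¥784.

Profit = -¥105 at q = 7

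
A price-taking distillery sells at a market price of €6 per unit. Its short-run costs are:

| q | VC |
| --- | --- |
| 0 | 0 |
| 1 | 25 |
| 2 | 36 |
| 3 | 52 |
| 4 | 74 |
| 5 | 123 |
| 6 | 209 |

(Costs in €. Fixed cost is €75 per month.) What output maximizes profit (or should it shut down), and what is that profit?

Tabulate TR − TC: q=0: -75; q=1: -94; q=2: -99; q=3: -109; q=4: -125; q=5: -168; q=6: -248.
Profit is highest at q = 0. Equivalently, the lowest AVC in the table is 52/3 ≈ €17.33 at q = 3, and P = €6 falls below it — price never covers variable cost, so the firm shuts down and loses only its fixed cost.

q = 0 (shut down); profit = -€75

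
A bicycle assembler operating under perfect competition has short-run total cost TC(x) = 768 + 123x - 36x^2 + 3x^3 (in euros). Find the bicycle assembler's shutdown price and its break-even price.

Shutdown price = €15; break-even price = €123

Shutdown price = min AVC. AVC = 123 - 36x + 3x^2, with vertex at x = 6 and minimum €15.
ATC = 768/x + 123 - 36x + 3x^2. Setting dATC/dx = −768/x^2 − 36 + 6x = 0 gives x = 8 (since 6·8^3 − 36·8^2 = 768).
min ATC = 768/8 + 123 − 36·8 + 3·8^2 = €123. That is the break-even price.
Between these two prices the firm operates at a loss; above €123 it earns a profit.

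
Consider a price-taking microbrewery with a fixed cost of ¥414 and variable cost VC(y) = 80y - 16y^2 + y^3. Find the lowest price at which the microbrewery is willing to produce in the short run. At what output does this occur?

¥16 per unit, at y = 8

Short-run supply begins at min AVC. From VC = 80y - 16y^2 + y^3, AVC = 80 - 16y + y^2.
At the minimum of AVC, MC = AVC. MC = 80 - 32y + 3y^2; setting MC = AVC gives 2y^2 - 16y = 0, so y = 8. min AVC = 16.
So the shutdown price is ¥16.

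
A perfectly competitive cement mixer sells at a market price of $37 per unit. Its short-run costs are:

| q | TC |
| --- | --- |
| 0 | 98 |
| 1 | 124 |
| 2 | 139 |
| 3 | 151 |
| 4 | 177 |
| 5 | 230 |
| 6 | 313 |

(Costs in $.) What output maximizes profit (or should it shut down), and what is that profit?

Tabulate TR − TC: q=0: -98; q=1: -87; q=2: -65; q=3: -40; q=4: -29; q=5: -45; q=6: -91.
Profit is maximized at q = 4. AVC there is 79/4 = $19.75 ≤ P, so producing beats shutting down (which would give -$98).

q = 4; profit = -$29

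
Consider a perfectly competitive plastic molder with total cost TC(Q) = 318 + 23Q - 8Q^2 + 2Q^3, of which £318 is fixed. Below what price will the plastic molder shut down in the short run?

£15 per unit

The firm shuts down when price falls below the minimum of average variable cost. AVC = VC/Q = 23 - 8Q + 2Q^2.
At the minimum of AVC, MC = AVC. MC = 23 - 16Q + 6Q^2; setting MC = AVC gives 4Q^2 - 8Q = 0, so Q = 2. min AVC = 15.
For P < £15 the firm produces nothing.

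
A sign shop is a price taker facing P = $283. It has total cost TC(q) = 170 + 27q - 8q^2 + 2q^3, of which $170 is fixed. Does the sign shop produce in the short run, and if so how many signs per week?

Variable cost is VC = 27q - 8q^2 + 2q^3, so AVC = VC/q = 27 - 8q + 2q^2 and MC = dTC/dq = 27 - 16q + 6q^2.
AVC is minimized where dAVC/dq = -8 + 4q = 0, at q = 2; min AVC = 27 - 8·2 + 2·2^2 = $19.
Since P = $283 ≥ min AVC = $19, price covers variable cost and the firm should produce.
Set P = MC: 283 = 27 - 16q + 6q^2 → -256 - 16q + 6q^2 = 0. The roots are q = -16/3 and q = 8; the profit-maximizing output is on the rising part of MC, so q* = 8.
Check: AVC at q = 8 is $91 ≤ P, so revenue covers variable cost.
Profit = P·q − TC = 283·8 − 898 = $1366.

Produce at q = 8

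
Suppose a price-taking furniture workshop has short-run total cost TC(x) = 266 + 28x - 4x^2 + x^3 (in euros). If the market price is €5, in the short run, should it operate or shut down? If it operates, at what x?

From TC, MC = TC'(x) = 28 - 8x + 3x^2 and AVC = VC/x = 28 - 4x + x^2.
AVC is minimized where dAVC/dx = -4 + 2x = 0, at x = 2; min AVC = 28 - 4·2 + 2^2 = €24.
Since P = €5 < min AVC = €24, price fails to cover variable cost at any output.
Best response: produce nothing and absorb the €266 fixed cost.

Shut down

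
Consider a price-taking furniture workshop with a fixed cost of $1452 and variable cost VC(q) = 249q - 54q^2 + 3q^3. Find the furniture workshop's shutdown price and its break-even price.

Shutdown price = min AVC. AVC = 249 - 54q + 3q^2, with vertex at q = 9 and minimum $6.
ATC = 1452/q + 249 - 54q + 3q^2. Setting dATC/dq = −1452/q^2 − 54 + 6q = 0 gives q = 11 (since 6·11^3 − 54·11^2 = 1452).
min ATC = 1452/11 + 249 − 54·11 + 3·11^2 = $150. That is the break-even price.
For $6 ≤ P < $150 the firm produces at a loss; below $6 it shuts down.

Shutdown price = $6; break-even price = $150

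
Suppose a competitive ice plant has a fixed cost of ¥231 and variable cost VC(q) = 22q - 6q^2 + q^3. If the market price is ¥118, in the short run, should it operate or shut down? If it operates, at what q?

From TC, MC = TC'(q) = 22 - 12q + 3q^2 and AVC = VC/q = 22 - 6q + q^2.
AVC is minimized where dAVC/dq = -6 + 2q = 0, at q = 3; min AVC = 22 - 6·3 + 3^2 = ¥13.
P = ¥118 exceeds min AVC = ¥13, so the firm stays open.
Solving P = MC: -96 - 12q + 3q^2 = 0 ⇒ q = -4 or 8. On the upward-sloping branch, q* = 8.
Check: AVC at q = 8 is ¥38 ≤ P, so revenue covers variable cost.
Profit = P·q − TC = 118·8 − 535 = ¥409.

Produce at q = 8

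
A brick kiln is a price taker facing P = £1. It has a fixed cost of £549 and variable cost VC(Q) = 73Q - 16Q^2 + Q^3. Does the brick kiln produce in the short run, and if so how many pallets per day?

Shut down

Variable cost is VC = 73Q - 16Q^2 + Q^3, so AVC = VC/Q = 73 - 16Q + Q^2 and MC = dTC/dQ = 73 - 32Q + 3Q^2.
The AVC parabola has its vertex at Q = 16/2 = 8, where AVC = 73 - 16·8 + 8^2 = £9.
Since P = £1 < min AVC = £9, price fails to cover variable cost at any output.
The firm minimizes its loss by shutting down and losing only its fixed cost of £549.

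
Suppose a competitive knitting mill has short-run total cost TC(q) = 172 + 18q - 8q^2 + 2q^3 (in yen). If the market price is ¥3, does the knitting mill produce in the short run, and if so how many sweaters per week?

Shut down

Strip out fixed cost: VC = 18q - 8q^2 + 2q^3. Then AVC = 18 - 8q + 2q^2 and MC = 18 - 16q + 6q^2.
AVC is minimized where dAVC/dq = -8 + 4q = 0, at q = 2; min AVC = 18 - 8·2 + 2·2^2 = ¥10.
With P < min AVC (¥3 < ¥10), every unit sold adds to the loss.
The firm minimizes its loss by shutting down and losing only its fixed cost of ¥172.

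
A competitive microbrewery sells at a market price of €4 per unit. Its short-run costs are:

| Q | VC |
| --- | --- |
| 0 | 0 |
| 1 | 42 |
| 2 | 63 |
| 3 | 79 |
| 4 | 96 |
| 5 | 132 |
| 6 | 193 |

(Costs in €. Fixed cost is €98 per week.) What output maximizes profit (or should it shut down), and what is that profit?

Q = 0 (shut down); profit = -€98

Profit at each row (π = 4Q − TC): Q=0: -98; Q=1: -136; Q=2: -153; Q=3: -165; Q=4: -178; Q=5: -210; Q=6: -267.
Profit is highest at Q = 0. Equivalently, the lowest AVC in the table is 96/4 ≈ €24 at Q = 4, and P = €4 falls below it — price never covers variable cost, so the firm shuts down and loses only its fixed cost.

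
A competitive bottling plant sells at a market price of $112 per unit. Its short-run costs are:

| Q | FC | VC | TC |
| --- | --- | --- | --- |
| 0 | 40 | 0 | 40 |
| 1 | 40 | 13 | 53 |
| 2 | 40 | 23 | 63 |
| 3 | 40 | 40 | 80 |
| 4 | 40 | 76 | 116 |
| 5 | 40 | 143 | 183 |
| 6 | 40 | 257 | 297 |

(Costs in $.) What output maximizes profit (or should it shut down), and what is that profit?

Q = 5; profit = $377

Compute π = P·Q − TC at each output: Q=0: -40; Q=1: 59; Q=2: 161; Q=3: 256; Q=4: 332; Q=5: 377; Q=6: 375.
Profit is maximized at Q = 5. AVC there is 143/5 = $28.60 ≤ P, so producing beats shutting down (which would give -$40).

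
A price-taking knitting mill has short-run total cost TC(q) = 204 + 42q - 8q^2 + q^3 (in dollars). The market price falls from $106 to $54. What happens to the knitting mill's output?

Output falls from 8 to 6

MC = 42 - 16q + 3q^2; the shutdown threshold is min AVC = $26 (at q = 4).
With P = $106 above the shutdown price, P = MC gives q = 8.
At P = $54 ≥ min AVC, set P = MC: q = 6. The firm stays open but cuts output.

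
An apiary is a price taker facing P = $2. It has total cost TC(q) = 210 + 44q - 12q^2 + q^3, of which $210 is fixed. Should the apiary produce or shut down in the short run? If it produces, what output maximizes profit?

Shut down

Variable cost is VC = 44q - 12q^2 + q^3, so AVC = VC/q = 44 - 12q + q^2 and MC = dTC/dq = 44 - 24q + 3q^2.
AVC hits its minimum where MC = AVC, at q = 6, giving min AVC = 44 - 12·6 + 6^2 = $8.
Since P = $2 < min AVC = $8, price fails to cover variable cost at any output.
The firm minimizes its loss by shutting down and losing only its fixed cost of $210.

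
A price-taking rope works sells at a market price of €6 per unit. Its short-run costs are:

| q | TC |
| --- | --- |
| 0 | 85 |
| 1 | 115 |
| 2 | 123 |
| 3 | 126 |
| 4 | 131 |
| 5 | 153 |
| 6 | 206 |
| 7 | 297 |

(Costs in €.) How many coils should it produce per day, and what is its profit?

Tabulate TR − TC: q=0: -85; q=1: -109; q=2: -111; q=3: -108; q=4: -107; q=5: -123; q=6: -170; q=7: -255.
Profit is highest at q = 0. Equivalently, the lowest AVC in the table is 46/4 ≈ €11.50 at q = 4, and P = €6 falls below it — price never covers variable cost, so the firm shuts down and loses only its fixed cost.

q = 0 (shut down); profit = -€85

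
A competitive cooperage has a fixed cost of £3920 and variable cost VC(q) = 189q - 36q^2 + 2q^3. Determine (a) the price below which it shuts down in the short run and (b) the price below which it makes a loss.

Shutdown price = £27; break-even price = £357

Shutdown price = min AVC. AVC = 189 - 36q + 2q^2, with vertex at q = 9 and minimum £27.
ATC = 3920/q + 189 - 36q + 2q^2. Setting dATC/dq = −3920/q^2 − 36 + 4q = 0 gives q = 14 (since 4·14^3 − 36·14^2 = 3920).
min ATC = 3920/14 + 189 − 36·14 + 2·14^2 = £357. That is the break-even price.
For £27 ≤ P < £357 the firm produces at a loss; below £27 it shuts down.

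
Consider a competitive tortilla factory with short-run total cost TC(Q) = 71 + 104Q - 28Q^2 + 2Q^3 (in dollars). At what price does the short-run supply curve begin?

The firm shuts down when price falls below the minimum of average variable cost. AVC = VC/Q = 104 - 28Q + 2Q^2.
dAVC/dQ = -28 + 4Q = 0 gives Q = 7. min AVC = 104 - 28·7 + 2·7^2 = 6.
The firm shuts down for any P below $6.

$6 per unit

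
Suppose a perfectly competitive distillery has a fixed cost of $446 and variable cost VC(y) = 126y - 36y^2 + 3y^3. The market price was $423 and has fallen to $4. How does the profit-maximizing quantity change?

Output falls from 11 to 0 (the firm shuts down)

AVC = 126 - 36y + 3y^2, minimized at y = 6 where min AVC = $18. MC = 126 - 72y + 9y^2.
With P = $423 above the shutdown price, P = MC gives y = 11.
At P = $4 < min AVC = $18, price no longer covers variable cost at any output, so the firm shuts down: y = 0.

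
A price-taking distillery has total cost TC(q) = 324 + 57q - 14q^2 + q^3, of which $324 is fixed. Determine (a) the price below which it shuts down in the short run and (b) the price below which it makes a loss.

Shutdown price = $8; break-even price = $48

AVC = 57 - 14q + q^2; minimized at q = 7, giving min AVC = $8. That is the shutdown price.
ATC = 324/q + 57 - 14q + q^2. Setting dATC/dq = −324/q^2 − 14 + 2q = 0 gives q = 9 (since 2·9^3 − 14·9^2 = 324).
min ATC = 324/9 + 57 − 14·9 + 9^2 = $48. That is the break-even price.
Between these two prices the firm operates at a loss; above $48 it earns a profit.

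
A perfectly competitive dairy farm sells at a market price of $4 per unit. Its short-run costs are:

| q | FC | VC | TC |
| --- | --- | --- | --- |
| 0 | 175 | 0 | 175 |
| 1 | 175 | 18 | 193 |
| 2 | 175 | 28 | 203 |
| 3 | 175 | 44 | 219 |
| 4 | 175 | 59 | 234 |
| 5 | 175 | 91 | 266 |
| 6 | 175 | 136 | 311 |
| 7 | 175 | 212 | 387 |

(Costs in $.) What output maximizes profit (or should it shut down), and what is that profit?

q = 0 (shut down); profit = -$175

Tabulate TR − TC: q=0: -175; q=1: -189; q=2: -195; q=3: -207; q=4: -218; q=5: -246; q=6: -287; q=7: -359.
Profit is highest at q = 0. Equivalently, the lowest AVC in the table is 28/2 ≈ $14 at q = 2, and P = $4 falls below it — price never covers variable cost, so the firm shuts down and loses only its fixed cost.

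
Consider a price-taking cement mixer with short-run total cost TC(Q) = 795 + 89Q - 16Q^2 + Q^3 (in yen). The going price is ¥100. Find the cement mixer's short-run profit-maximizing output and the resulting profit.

AVC = 89 - 16Q + Q^2 has its minimum ¥25 at Q = 8; price ¥100 clears that bar, so the firm operates.
MC = 89 - 32Q + 3Q^2. Setting P = MC and taking the root on the rising branch gives Q* = 11.
TR = 100·11 = 1100. TC = 795 + 374 = 1169. Profit = 1100 − 1169 = -¥69.
That loss of ¥69 beats the ¥795 the firm would lose by shutting down; producing recovers ¥726 of fixed cost.

Profit = -¥69 at Q = 11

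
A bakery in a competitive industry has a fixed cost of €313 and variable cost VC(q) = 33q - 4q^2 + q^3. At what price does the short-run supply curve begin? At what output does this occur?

€29 per unit, at q = 2

Short-run supply begins at min AVC. From VC = 33q - 4q^2 + q^3, AVC = 33 - 4q + q^2.
At the minimum of AVC, MC = AVC. MC = 33 - 8q + 3q^2; setting MC = AVC gives 2q^2 - 4q = 0, so q = 2. min AVC = 29.
For P < €29 the firm produces nothing.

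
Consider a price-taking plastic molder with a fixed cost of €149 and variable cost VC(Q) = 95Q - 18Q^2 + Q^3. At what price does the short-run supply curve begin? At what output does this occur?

The shutdown price is the minimum of AVC. VC = 95Q - 18Q^2 + Q^3, so AVC = 95 - 18Q + Q^2.
dAVC/dQ = -18 + 2Q = 0 gives Q = 9. min AVC = 95 - 18·9 + 9^2 = 14.
So the shutdown price is €14.

€14 per unit, at Q = 9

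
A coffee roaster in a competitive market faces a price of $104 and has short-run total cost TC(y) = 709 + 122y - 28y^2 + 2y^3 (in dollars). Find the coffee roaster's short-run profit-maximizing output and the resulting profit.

Profit = -$61 at y = 9

AVC = 122 - 28y + 2y^2 has its minimum $24 at y = 7; price $104 clears that bar, so the firm operates.
With MC = 122 - 56y + 6y^2, P = MC on the upward-sloping part at y* = 9.
TR = 104·9 = 936. TC = 709 + 288 = 997. Profit = 936 − 997 = -$61.
That loss of $61 beats the $709 the firm would lose by shutting down; producing recovers $648 of fixed cost.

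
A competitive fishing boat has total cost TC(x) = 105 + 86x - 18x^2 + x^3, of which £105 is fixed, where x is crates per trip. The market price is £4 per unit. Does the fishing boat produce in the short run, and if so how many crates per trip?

From TC, MC = TC'(x) = 86 - 36x + 3x^2 and AVC = VC/x = 86 - 18x + x^2.
AVC is minimized where dAVC/dx = -18 + 2x = 0, at x = 9; min AVC = 86 - 18·9 + 9^2 = £5.
P = £4 lies below min AVC = £5; no output level covers variable cost.
The firm minimizes its loss by shutting down and losing only its fixed cost of £105.

Shut down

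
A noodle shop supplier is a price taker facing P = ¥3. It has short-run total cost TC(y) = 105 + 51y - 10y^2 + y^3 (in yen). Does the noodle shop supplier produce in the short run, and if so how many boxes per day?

Shut down

Strip out fixed cost: VC = 51y - 10y^2 + y^3. Then AVC = 51 - 10y + y^2 and MC = 51 - 20y + 3y^2.
The AVC parabola has its vertex at y = 10/2 = 5, where AVC = 51 - 10·5 + 5^2 = ¥26.
Since P = ¥3 < min AVC = ¥26, price fails to cover variable cost at any output.
Shutting down limits the loss to fixed cost, ¥105.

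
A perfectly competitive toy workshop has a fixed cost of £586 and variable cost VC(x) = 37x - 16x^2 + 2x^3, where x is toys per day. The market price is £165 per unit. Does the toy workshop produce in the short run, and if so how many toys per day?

From TC, MC = TC'(x) = 37 - 32x + 6x^2 and AVC = VC/x = 37 - 16x + 2x^2.
AVC hits its minimum where MC = AVC, at x = 4, giving min AVC = 37 - 16·4 + 2·4^2 = £5.
Because £165 ≥ £5, revenue can cover variable cost; the firm operates.
Set P = MC: 165 = 37 - 32x + 6x^2 → -128 - 32x + 6x^2 = 0. The roots are x = -8/3 and x = 8; the profit-maximizing output is on the rising part of MC, so x* = 8.
Check: AVC at x = 8 is £37 ≤ P, so revenue covers variable cost.
Profit = P·x − TC = 165·8 − 882 = £438.

Produce at x = 8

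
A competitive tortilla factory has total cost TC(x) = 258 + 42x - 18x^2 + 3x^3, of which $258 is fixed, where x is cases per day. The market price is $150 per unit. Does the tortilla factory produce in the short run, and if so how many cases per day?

From TC, MC = TC'(x) = 42 - 36x + 9x^2 and AVC = VC/x = 42 - 18x + 3x^2.
AVC hits its minimum where MC = AVC, at x = 3, giving min AVC = 42 - 18·3 + 3·3^2 = $15.
Because $150 ≥ $15, revenue can cover variable cost; the firm operates.
Set P = MC: 150 = 42 - 36x + 9x^2 → -108 - 36x + 9x^2 = 0. The roots are x = -2 and x = 6; the profit-maximizing output is on the rising part of MC, so x* = 6.
Check: AVC at x = 6 is $42 ≤ P, so revenue covers variable cost.
Profit = P·x − TC = 150·6 − 510 = $390.

Produce at x = 6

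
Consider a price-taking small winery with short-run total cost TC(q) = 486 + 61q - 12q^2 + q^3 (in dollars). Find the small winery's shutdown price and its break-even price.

Shutdown price = $25; break-even price = $88

Shutdown price = min AVC. AVC = 61 - 12q + q^2, with vertex at q = 6 and minimum $25.
ATC = 486/q + 61 - 12q + q^2. Setting dATC/dq = −486/q^2 − 12 + 2q = 0 gives q = 9 (since 2·9^3 − 12·9^2 = 486).
min ATC = 486/9 + 61 − 12·9 + 9^2 = $88. That is the break-even price.
For $25 ≤ P < $88 the firm produces at a loss; below $25 it shuts down.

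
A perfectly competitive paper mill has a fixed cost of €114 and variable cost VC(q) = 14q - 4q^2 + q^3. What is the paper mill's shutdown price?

€10 per unit

Short-run supply begins at min AVC. From VC = 14q - 4q^2 + q^3, AVC = 14 - 4q + q^2.
dAVC/dq = -4 + 2q = 0 gives q = 2. min AVC = 14 - 4·2 + 2^2 = 10.
The firm shuts down for any P below €10.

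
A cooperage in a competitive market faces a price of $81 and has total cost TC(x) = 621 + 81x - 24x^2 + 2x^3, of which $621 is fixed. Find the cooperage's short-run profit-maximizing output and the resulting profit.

Profit = -$109 at x = 8

AVC = 81 - 24x + 2x^2; min AVC = $9 at x = 6. Since P = $81 ≥ min AVC, the firm produces.
MC = 81 - 48x + 6x^2. Setting P = MC and taking the root on the rising branch gives x* = 8.
TR = 81·8 = 648. TC = 621 + 136 = 757. Profit = 648 − 757 = -$109.
That loss of $109 beats the $621 the firm would lose by shutting down; producing recovers $512 of fixed cost.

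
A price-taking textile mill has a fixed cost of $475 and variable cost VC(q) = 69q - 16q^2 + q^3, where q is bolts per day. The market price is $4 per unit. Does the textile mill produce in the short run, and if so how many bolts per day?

Variable cost is VC = 69q - 16q^2 + q^3, so AVC = VC/q = 69 - 16q + q^2 and MC = dTC/dq = 69 - 32q + 3q^2.
AVC is minimized where dAVC/dq = -16 + 2q = 0, at q = 8; min AVC = 69 - 16·8 + 8^2 = $5.
With P < min AVC ($4 < $5), every unit sold adds to the loss.
Best response: produce nothing and absorb the $475 fixed cost.

Shut down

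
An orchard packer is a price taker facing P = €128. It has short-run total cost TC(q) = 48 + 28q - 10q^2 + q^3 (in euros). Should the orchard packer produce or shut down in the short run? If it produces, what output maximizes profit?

From TC, MC = TC'(q) = 28 - 20q + 3q^2 and AVC = VC/q = 28 - 10q + q^2.
The AVC parabola has its vertex at q = 10/2 = 5, where AVC = 28 - 10·5 + 5^2 = €3.
Because €128 ≥ €3, revenue can cover variable cost; the firm operates.
Solving P = MC: -100 - 20q + 3q^2 = 0 ⇒ q = -10/3 or 10. On the upward-sloping branch, q* = 10.
Check: AVC at q = 10 is €28 ≤ P, so revenue covers variable cost.
Profit = P·q − TC = 128·10 − 328 = €952.

Produce at q = 10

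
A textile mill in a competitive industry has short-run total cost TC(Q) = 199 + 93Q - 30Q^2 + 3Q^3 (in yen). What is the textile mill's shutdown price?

The firm shuts down when price falls below the minimum of average variable cost. AVC = VC/Q = 93 - 30Q + 3Q^2.
At the minimum of AVC, MC = AVC. MC = 93 - 60Q + 9Q^2; setting MC = AVC gives 6Q^2 - 30Q = 0, so Q = 5. min AVC = 18.
So the shutdown price is ¥18.

¥18 per unit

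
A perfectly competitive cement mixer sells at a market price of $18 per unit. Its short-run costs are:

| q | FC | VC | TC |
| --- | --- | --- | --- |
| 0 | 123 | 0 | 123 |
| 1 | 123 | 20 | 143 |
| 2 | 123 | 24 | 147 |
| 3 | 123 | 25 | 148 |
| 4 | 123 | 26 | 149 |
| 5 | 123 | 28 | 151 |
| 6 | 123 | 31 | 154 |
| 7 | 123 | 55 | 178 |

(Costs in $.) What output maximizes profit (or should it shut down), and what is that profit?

Profit at each row (π = 18q − TC): q=0: -123; q=1: -125; q=2: -111; q=3: -94; q=4: -77; q=5: -61; q=6: -46; q=7: -52.
Profit is maximized at q = 6. AVC there is 31/6 = $5.17 ≤ P, so producing beats shutting down (which would give -$123).

q = 6; profit = -$46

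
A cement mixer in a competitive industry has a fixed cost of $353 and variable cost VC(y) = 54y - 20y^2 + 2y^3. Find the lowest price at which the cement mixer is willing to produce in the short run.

The firm shuts down when price falls below the minimum of average variable cost. AVC = VC/y = 54 - 20y + 2y^2.
At the minimum of AVC, MC = AVC. MC = 54 - 40y + 6y^2; setting MC = AVC gives 4y^2 - 20y = 0, so y = 5. min AVC = 4.
For P < $4 the firm produces nothing.

$4 per unit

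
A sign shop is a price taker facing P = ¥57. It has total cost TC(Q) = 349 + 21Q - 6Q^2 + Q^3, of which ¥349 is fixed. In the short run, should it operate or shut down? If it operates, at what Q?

Strip out fixed cost: VC = 21Q - 6Q^2 + Q^3. Then AVC = 21 - 6Q + Q^2 and MC = 21 - 12Q + 3Q^2.
AVC is minimized where dAVC/dQ = -6 + 2Q = 0, at Q = 3; min AVC = 21 - 6·3 + 3^2 = ¥12.
Since P = ¥57 ≥ min AVC = ¥12, price covers variable cost and the firm should produce.
P = MC gives -36 - 12Q + 3Q^2 = 0, with roots -2 and 6. Take the larger (rising MC): Q* = 6.
Check: AVC at Q = 6 is ¥21 ≤ P, so revenue covers variable cost.
Profit = P·Q − TC = 57·6 − 475 = -¥133, a loss, but smaller than the ¥349 fixed cost the firm would lose by shutting down.

Produce at Q = 6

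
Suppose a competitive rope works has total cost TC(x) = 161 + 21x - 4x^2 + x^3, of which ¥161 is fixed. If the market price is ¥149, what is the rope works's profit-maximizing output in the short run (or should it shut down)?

Produce at x = 8

Strip out fixed cost: VC = 21x - 4x^2 + x^3. Then AVC = 21 - 4x + x^2 and MC = 21 - 8x + 3x^2.
AVC is minimized where dAVC/dx = -4 + 2x = 0, at x = 2; min AVC = 21 - 4·2 + 2^2 = ¥17.
P = ¥149 exceeds min AVC = ¥17, so the firm stays open.
Set P = MC: 149 = 21 - 8x + 3x^2 → -128 - 8x + 3x^2 = 0. The roots are x = -16/3 and x = 8; the profit-maximizing output is on the rising part of MC, so x* = 8.
Check: AVC at x = 8 is ¥53 ≤ P, so revenue covers variable cost.
Profit = P·x − TC = 149·8 − 585 = ¥607.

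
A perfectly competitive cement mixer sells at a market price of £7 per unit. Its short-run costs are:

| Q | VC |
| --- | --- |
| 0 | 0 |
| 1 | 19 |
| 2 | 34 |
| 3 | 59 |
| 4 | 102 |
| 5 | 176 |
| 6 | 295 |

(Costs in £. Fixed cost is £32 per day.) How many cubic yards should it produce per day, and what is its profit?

Tabulate TR − TC: Q=0: -32; Q=1: -44; Q=2: -52; Q=3: -70; Q=4: -106; Q=5: -173; Q=6: -285.
Profit is highest at Q = 0. Equivalently, the lowest AVC in the table is 34/2 ≈ £17 at Q = 2, and P = £7 falls below it — price never covers variable cost, so the firm shuts down and loses only its fixed cost.

Q = 0 (shut down); profit = -£32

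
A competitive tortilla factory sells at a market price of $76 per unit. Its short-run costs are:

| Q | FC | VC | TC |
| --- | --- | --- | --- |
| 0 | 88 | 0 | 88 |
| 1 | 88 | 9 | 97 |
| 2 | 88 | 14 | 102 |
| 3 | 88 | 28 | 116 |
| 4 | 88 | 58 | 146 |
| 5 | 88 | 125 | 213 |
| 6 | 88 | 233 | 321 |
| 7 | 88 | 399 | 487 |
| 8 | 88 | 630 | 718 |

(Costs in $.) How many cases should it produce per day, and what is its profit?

Profit at each row (π = 76Q − TC): Q=0: -88; Q=1: -21; Q=2: 50; Q=3: 112; Q=4: 158; Q=5: 167; Q=6: 135; Q=7: 45; Q=8: -110.
Profit is maximized at Q = 5. AVC there is 125/5 = $25 ≤ P, so producing beats shutting down (which would give -$88).

Q = 5; profit = $167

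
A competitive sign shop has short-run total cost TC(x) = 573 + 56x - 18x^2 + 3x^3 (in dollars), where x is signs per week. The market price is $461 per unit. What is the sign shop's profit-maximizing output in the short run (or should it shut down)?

Produce at x = 9

Variable cost is VC = 56x - 18x^2 + 3x^3, so AVC = VC/x = 56 - 18x + 3x^2 and MC = dTC/dx = 56 - 36x + 9x^2.
The AVC parabola has its vertex at x = 18/6 = 3, where AVC = 56 - 18·3 + 3·3^2 = $29.
P = $461 exceeds min AVC = $29, so the firm stays open.
Solving P = MC: -405 - 36x + 9x^2 = 0 ⇒ x = -5 or 9. On the upward-sloping branch, x* = 9.
Check: AVC at x = 9 is $137 ≤ P, so revenue covers variable cost.
Profit = P·x − TC = 461·9 − 1806 = $2343.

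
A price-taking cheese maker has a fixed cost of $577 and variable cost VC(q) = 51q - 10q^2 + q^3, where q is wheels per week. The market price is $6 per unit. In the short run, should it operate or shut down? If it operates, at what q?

Variable cost is VC = 51q - 10q^2 + q^3, so AVC = VC/q = 51 - 10q + q^2 and MC = dTC/dq = 51 - 20q + 3q^2.
AVC is minimized where dAVC/dq = -10 + 2q = 0, at q = 5; min AVC = 51 - 10·5 + 5^2 = $26.
Since P = $6 < min AVC = $26, price fails to cover variable cost at any output.
Shutting down limits the loss to fixed cost, $577.

Shut down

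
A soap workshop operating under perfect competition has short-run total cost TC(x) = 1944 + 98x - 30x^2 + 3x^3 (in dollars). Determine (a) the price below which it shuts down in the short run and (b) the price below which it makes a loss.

Shutdown price = min AVC. AVC = 98 - 30x + 3x^2, with vertex at x = 5 and minimum $23.
ATC = 1944/x + 98 - 30x + 3x^2. Setting dATC/dx = −1944/x^2 − 30 + 6x = 0 gives x = 9 (since 6·9^3 − 30·9^2 = 1944).
min ATC = 1944/9 + 98 − 30·9 + 3·9^2 = $287. That is the break-even price.
Between these two prices the firm operates at a loss; above $287 it earns a profit.

Shutdown price = $23; break-even price = $287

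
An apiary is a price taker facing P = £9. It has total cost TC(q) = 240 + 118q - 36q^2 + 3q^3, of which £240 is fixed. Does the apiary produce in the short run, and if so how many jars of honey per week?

From TC, MC = TC'(q) = 118 - 72q + 9q^2 and AVC = VC/q = 118 - 36q + 3q^2.
The AVC parabola has its vertex at q = 36/6 = 6, where AVC = 118 - 36·6 + 3·6^2 = £10.
With P < min AVC (£9 < £10), every unit sold adds to the loss.
Shutting down limits the loss to fixed cost, £240.

Shut down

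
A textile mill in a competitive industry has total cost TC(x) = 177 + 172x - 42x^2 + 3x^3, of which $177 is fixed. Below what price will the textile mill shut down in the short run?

$25 per unit

The firm shuts down when price falls below the minimum of average variable cost. AVC = VC/x = 172 - 42x + 3x^2.
dAVC/dx = -42 + 6x = 0 gives x = 7. min AVC = 172 - 42·7 + 3·7^2 = 25.
The firm shuts down for any P below $25.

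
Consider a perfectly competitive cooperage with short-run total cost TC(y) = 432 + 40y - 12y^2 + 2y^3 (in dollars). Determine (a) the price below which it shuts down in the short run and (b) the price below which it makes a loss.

Shutdown price = min AVC. AVC = 40 - 12y + 2y^2, with vertex at y = 3 and minimum $22.
ATC = 432/y + 40 - 12y + 2y^2. Setting dATC/dy = −432/y^2 − 12 + 4y = 0 gives y = 6 (since 4·6^3 − 12·6^2 = 432).
min ATC = 432/6 + 40 − 12·6 + 2·6^2 = $112. That is the break-even price.
For $22 ≤ P < $112 the firm produces at a loss; below $22 it shuts down.

Shutdown price = $22; break-even price = $112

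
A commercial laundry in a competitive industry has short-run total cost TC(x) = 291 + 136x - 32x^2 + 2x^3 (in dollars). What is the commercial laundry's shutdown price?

The shutdown price is the minimum of AVC. VC = 136x - 32x^2 + 2x^3, so AVC = 136 - 32x + 2x^2.
At the minimum of AVC, MC = AVC. MC = 136 - 64x + 6x^2; setting MC = AVC gives 4x^2 - 32x = 0, so x = 8. min AVC = 8.
The firm shuts down for any P below $8.

$8 per unit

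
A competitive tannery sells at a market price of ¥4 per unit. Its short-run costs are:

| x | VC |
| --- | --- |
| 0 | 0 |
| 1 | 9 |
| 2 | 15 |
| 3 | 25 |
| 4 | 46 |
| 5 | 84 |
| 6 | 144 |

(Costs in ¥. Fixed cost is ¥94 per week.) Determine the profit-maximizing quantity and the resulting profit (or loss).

x = 0 (shut down); profit = -¥94

Profit at each row (π = 4x − TC): x=0: -94; x=1: -99; x=2: -101; x=3: -107; x=4: -124; x=5: -158; x=6: -214.
Profit is highest at x = 0. Equivalently, the lowest AVC in the table is 15/2 ≈ ¥7.50 at x = 2, and P = ¥4 falls below it — price never covers variable cost, so the firm shuts down and loses only its fixed cost.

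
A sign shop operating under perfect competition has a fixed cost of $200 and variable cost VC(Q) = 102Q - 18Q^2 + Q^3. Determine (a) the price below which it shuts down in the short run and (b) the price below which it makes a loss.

Shutdown price = min AVC. AVC = 102 - 18Q + Q^2, with vertex at Q = 9 and minimum $21.
ATC = 200/Q + 102 - 18Q + Q^2. Setting dATC/dQ = −200/Q^2 − 18 + 2Q = 0 gives Q = 10 (since 2·10^3 − 18·10^2 = 200).
min ATC = 200/10 + 102 − 18·10 + 10^2 = $42. That is the break-even price.
Between these two prices the firm operates at a loss; above $42 it earns a profit.

Shutdown price = $21; break-even price = $42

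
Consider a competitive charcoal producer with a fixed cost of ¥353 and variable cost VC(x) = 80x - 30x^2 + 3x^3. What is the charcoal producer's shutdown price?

¥5 per unit

Short-run supply begins at min AVC. From VC = 80x - 30x^2 + 3x^3, AVC = 80 - 30x + 3x^2.
At the minimum of AVC, MC = AVC. MC = 80 - 60x + 9x^2; setting MC = AVC gives 6x^2 - 30x = 0, so x = 5. min AVC = 5.
For P < ¥5 the firm produces nothing.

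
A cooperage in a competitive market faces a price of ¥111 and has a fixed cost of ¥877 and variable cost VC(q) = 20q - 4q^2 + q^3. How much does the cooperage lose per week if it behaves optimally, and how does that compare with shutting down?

AVC = 20 - 4q + q^2; min AVC = ¥16 at q = 2. Since P = ¥111 ≥ min AVC, the firm produces.
With MC = 20 - 8q + 3q^2, P = MC on the upward-sloping part at q* = 7.
TR = 111·7 = 777. TC = 877 + 287 = 1164. Profit = 777 − 1164 = -¥387.
Shutting down would mean losing the fixed cost of ¥877, so operating at a loss of ¥387 is better by ¥490.

Profit = -¥387 at q = 7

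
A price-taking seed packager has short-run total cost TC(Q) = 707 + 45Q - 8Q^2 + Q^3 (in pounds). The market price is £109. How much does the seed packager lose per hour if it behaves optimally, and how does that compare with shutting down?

AVC = 45 - 8Q + Q^2; min AVC = £29 at Q = 4. Since P = £109 ≥ min AVC, the firm produces.
MC = 45 - 16Q + 3Q^2. Setting P = MC and taking the root on the rising branch gives Q* = 8.
TR = 109·8 = 872. TC = 707 + 360 = 1067. Profit = 872 − 1067 = -£195.
By producing, the firm covers all variable cost plus £512 of fixed cost; shutting down would lose the full £707.

Profit = -£195 at Q = 8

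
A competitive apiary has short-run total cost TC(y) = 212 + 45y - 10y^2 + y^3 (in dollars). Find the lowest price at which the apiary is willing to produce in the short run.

$20 per unit

The shutdown price is the minimum of AVC. VC = 45y - 10y^2 + y^3, so AVC = 45 - 10y + y^2.
At the minimum of AVC, MC = AVC. MC = 45 - 20y + 3y^2; setting MC = AVC gives 2y^2 - 10y = 0, so y = 5. min AVC = 20.
The firm shuts down for any P below $20.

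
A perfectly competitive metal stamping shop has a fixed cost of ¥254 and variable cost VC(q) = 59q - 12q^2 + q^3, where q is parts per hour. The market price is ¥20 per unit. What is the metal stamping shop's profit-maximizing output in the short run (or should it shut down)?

From TC, MC = TC'(q) = 59 - 24q + 3q^2 and AVC = VC/q = 59 - 12q + q^2.
AVC hits its minimum where MC = AVC, at q = 6, giving min AVC = 59 - 12·6 + 6^2 = ¥23.
Since P = ¥20 < min AVC = ¥23, price fails to cover variable cost at any output.
Shutting down limits the loss to fixed cost, ¥254.

Shut down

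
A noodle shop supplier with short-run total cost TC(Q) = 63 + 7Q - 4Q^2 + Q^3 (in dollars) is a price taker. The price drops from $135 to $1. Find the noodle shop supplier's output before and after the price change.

Output falls from 8 to 0 (the firm shuts down)

AVC = 7 - 4Q + Q^2, minimized at Q = 2 where min AVC = $3. MC = 7 - 8Q + 3Q^2.
At P = $135 ≥ min AVC, set P = MC on the rising branch: Q = 8.
At P = $1 < min AVC = $3, price no longer covers variable cost at any output, so the firm shuts down: Q = 0.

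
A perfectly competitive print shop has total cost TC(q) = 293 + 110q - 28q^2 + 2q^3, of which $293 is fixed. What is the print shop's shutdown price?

$12 per unit

The firm shuts down when price falls below the minimum of average variable cost. AVC = VC/q = 110 - 28q + 2q^2.
At the minimum of AVC, MC = AVC. MC = 110 - 56q + 6q^2; setting MC = AVC gives 4q^2 - 28q = 0, so q = 7. min AVC = 12.
For P < $12 the firm produces nothing.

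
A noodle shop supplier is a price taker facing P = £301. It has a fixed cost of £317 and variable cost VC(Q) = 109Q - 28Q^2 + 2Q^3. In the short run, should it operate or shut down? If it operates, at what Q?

From TC, MC = TC'(Q) = 109 - 56Q + 6Q^2 and AVC = VC/Q = 109 - 28Q + 2Q^2.
AVC is minimized where dAVC/dQ = -28 + 4Q = 0, at Q = 7; min AVC = 109 - 28·7 + 2·7^2 = £11.
P = £301 exceeds min AVC = £11, so the firm stays open.
Solving P = MC: -192 - 56Q + 6Q^2 = 0 ⇒ Q = -8/3 or 12. On the upward-sloping branch, Q* = 12.
Check: AVC at Q = 12 is £61 ≤ P, so revenue covers variable cost.
Profit = P·Q − TC = 301·12 − 1049 = £2563.

Produce at Q = 12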